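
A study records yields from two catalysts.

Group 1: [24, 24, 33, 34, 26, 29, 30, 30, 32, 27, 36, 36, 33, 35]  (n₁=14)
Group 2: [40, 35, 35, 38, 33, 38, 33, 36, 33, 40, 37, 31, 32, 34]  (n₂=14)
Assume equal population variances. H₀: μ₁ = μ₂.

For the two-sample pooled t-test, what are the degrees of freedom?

degrees of freedom = 26

df = n₁ + n₂ − 2 = 14 + 14 − 2 = 26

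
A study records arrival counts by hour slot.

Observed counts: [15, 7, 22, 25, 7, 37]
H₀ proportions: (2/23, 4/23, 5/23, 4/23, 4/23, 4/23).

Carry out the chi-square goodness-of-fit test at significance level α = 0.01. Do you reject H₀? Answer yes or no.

reject H₀: yes

n = 113; E_i = n·p_i = [9.83, 19.65, 24.57, 19.65, 19.65, 19.65]
χ² = (15−9.83)²/9.83 + (7−19.65)²/19.65 + (22−24.57)²/24.57 + (25−19.65)²/19.65 + (7−19.65)²/19.65 + (37−19.65)²/19.65 = 36.0522
df = 5
p-value (upper-tail) = 0.00000
At α=0.01: p < α → reject H₀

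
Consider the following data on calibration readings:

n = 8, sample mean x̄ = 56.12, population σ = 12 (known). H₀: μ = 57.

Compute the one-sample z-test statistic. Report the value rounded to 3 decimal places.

SE = σ/√n = 12/√8 = 4.2426
z = (x̄−μ₀)/SE = (56.12−57)/4.2426 = -0.2074

test statistic = -0.207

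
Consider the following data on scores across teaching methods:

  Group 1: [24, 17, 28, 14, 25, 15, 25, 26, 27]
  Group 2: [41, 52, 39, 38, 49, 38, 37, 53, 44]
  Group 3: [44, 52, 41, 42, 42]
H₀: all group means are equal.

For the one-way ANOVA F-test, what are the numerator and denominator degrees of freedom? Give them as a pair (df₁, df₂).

degrees of freedom = [2, 20]

k = 3 groups, N = 23 total
df = (k−1, N−k) = (3−1, 23−3) = (2, 20)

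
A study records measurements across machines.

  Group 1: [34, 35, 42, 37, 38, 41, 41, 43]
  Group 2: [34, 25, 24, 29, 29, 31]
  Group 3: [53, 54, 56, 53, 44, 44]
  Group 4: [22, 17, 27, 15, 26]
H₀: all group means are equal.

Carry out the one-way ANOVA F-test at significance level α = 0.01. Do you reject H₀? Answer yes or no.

Group means [38.88, 28.67, 50.67, 21.40], grand mean 35.760
SSB = Σnᵢ(x̄ᵢ−x̄)² = 2743.818; SSW = ΣΣ(x−x̄ᵢ)² = 400.742
MSB = 2743.818/3 = 914.6061; MSW = 400.742/21 = 19.0829
F = MSB/MSW = 47.9280
df = (3, 21)
p-value (upper-tail) = 0.00000
At α=0.01: p < α → reject H₀

reject H₀: yes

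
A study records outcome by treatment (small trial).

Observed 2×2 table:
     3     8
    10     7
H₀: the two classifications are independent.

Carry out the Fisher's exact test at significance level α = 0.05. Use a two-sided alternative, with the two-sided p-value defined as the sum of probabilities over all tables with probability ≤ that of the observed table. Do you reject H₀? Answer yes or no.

reject H₀: no

Margins: r₁=11, r₂=17, c₁=13, c₂=15, n=28
p_obs = C(11,3)·C(17,10)/C(28,13); sum pmf over tables with pmf ≤ p_obs
p-value (two-sided) = 0.13673
At α=0.05: p ≥ α → fail to reject H₀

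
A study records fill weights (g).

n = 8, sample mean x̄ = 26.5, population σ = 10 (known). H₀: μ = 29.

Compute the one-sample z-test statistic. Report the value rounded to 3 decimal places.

SE = σ/√n = 10/√8 = 3.5355
z = (x̄−μ₀)/SE = (26.5−29)/3.5355 = -0.7071

test statistic = -0.707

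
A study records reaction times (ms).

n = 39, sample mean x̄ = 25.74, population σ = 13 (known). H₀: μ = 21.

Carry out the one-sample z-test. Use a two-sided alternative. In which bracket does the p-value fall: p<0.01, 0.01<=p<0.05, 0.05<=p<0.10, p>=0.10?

SE = σ/√n = 13/√39 = 2.0817
z = (x̄−μ₀)/SE = (25.74−21)/2.0817 = 2.2770
p-value (two-sided) = 0.02278
→ bracket: 0.01<=p<0.05

p-value bracket: 0.01<=p<0.05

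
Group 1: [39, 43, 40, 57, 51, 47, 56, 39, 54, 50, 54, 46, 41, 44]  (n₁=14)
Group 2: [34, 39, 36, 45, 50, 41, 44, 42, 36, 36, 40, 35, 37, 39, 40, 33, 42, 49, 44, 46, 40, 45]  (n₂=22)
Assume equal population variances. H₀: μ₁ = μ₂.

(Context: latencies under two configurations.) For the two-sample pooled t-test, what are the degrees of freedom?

df = n₁ + n₂ − 2 = 14 + 22 − 2 = 34

degrees of freedom = 34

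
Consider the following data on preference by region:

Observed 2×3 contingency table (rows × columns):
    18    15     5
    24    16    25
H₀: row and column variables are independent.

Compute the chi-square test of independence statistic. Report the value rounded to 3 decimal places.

test statistic = 7.672

Row totals [38, 65], col totals [42, 31, 30], n=103
χ² = (18−15.50)²/15.50 + (15−11.44)²/11.44 + (5−11.07)²/11.07 + (24−26.50)²/26.50 + (16−19.56)²/19.56 + (25−18.93)²/18.93 = 7.6723
df = 2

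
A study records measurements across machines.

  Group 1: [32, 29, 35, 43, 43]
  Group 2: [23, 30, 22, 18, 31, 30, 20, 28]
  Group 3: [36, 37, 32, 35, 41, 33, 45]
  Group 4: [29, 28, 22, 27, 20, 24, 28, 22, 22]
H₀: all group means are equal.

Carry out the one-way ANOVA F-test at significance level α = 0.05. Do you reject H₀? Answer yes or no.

Group means [36.40, 25.25, 37.00, 24.67], grand mean 29.828
SSB = Σnᵢ(x̄ᵢ−x̄)² = 983.438; SSW = ΣΣ(x−x̄ᵢ)² = 560.700
MSB = 983.438/3 = 327.8126; MSW = 560.700/25 = 22.4280
F = MSB/MSW = 14.6162
df = (3, 25)
p-value (upper-tail) = 0.00001
At α=0.05: p < α → reject H₀

reject H₀: yes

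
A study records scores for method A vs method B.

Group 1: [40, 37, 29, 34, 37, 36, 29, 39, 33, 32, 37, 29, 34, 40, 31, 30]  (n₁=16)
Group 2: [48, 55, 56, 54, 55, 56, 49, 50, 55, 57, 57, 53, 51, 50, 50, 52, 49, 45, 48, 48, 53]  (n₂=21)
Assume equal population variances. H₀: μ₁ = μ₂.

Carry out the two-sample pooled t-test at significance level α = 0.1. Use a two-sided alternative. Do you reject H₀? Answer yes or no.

reject H₀: yes

x̄₁=34.188, s₁=3.936, n₁=16
x̄₂=51.952, s₂=3.485, n₂=21
s_p² = [15·3.936² + 20·3.485²]/35 = 13.5826
SE = √(s_p²·(1/16+1/21)) = 1.2230
t = (34.188−51.952)/1.2230 = -14.5258
df = 35
p-value (two-sided) = 0.00000
At α=0.1: p < α → reject H₀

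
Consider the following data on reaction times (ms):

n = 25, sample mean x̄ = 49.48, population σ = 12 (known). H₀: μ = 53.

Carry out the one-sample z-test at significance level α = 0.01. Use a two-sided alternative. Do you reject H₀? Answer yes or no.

reject H₀: no

SE = σ/√n = 12/√25 = 2.4000
z = (x̄−μ₀)/SE = (49.48−53)/2.4000 = -1.4667
p-value (two-sided) = 0.14247
At α=0.01: p ≥ α → fail to reject H₀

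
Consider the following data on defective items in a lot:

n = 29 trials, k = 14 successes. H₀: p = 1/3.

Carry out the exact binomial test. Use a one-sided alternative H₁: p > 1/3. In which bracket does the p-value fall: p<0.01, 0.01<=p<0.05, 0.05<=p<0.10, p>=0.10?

Exact binomial: n=29, k=14, p₀=1/3=0.3333
P(X≥14) from Σ C(n,i)·p₀^i·(1−p₀)^(n−i)
p-value (one-sided, H₁ greater) = 0.06817
→ bracket: 0.05<=p<0.10

p-value bracket: 0.05<=p<0.10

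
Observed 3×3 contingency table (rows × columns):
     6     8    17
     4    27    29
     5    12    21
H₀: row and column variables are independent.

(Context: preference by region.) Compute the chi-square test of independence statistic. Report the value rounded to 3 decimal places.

test statistic = 5.635

Row totals [31, 60, 38], col totals [15, 47, 67], n=129
χ² = (6−3.60)²/3.60 + (8−11.29)²/11.29 + (17−16.10)²/16.10 + (4−6.98)²/6.98 + (27−21.86)²/21.86 + (29−31.16)²/31.16 + (5−4.42)²/4.42 + (12−13.84)²/13.84 + (21−19.74)²/19.74 = 5.6348
df = 4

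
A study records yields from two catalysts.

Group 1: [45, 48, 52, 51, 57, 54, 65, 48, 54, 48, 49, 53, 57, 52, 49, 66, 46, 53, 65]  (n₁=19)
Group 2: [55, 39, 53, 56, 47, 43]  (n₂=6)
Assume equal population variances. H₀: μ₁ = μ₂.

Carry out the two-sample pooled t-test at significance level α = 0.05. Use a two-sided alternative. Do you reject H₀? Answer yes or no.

reject H₀: no

x̄₁=53.263, s₁=6.306, n₁=19
x̄₂=48.833, s₂=6.940, n₂=6
s_p² = [18·6.306² + 5·6.940²]/23 = 41.5877
SE = √(s_p²·(1/19+1/6)) = 3.0200
t = (53.263−48.833)/3.0200 = 1.4669
df = 23
p-value (two-sided) = 0.15596
At α=0.05: p ≥ α → fail to reject H₀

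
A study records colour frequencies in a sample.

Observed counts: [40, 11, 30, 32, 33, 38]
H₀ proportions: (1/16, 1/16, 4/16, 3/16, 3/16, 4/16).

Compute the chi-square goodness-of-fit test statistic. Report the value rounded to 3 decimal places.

test statistic = 77.855

n = 184; E_i = n·p_i = [11.50, 11.50, 46.00, 34.50, 34.50, 46.00]
χ² = (40−11.50)²/11.50 + (11−11.50)²/11.50 + (30−46.00)²/46.00 + (32−34.50)²/34.50 + (33−34.50)²/34.50 + (38−46.00)²/46.00 = 77.8551
df = 5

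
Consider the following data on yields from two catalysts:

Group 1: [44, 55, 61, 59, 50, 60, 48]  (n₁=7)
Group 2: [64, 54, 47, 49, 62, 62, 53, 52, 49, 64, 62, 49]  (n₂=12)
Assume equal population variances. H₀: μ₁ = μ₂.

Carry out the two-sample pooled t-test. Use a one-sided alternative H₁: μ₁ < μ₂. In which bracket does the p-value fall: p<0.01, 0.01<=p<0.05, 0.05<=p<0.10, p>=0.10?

x̄₁=53.857, s₁=6.619, n₁=7
x̄₂=55.583, s₂=6.680, n₂=12
s_p² = [6·6.619² + 11·6.680²]/17 = 44.3396
SE = √(s_p²·(1/7+1/12)) = 3.1669
t = (53.857−55.583)/3.1669 = -0.5451
df = 17
p-value (one-sided, H₁ less) = 0.29639
→ bracket: p>=0.10

p-value bracket: p>=0.10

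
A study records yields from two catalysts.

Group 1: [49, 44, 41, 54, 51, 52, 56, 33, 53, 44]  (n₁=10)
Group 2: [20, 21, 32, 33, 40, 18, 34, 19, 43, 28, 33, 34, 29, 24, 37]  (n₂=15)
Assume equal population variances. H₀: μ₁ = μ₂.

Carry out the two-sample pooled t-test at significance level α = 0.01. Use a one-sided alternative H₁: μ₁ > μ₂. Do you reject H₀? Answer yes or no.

reject H₀: yes

x̄₁=47.700, s₁=7.119, n₁=10
x̄₂=29.667, s₂=7.825, n₂=15
s_p² = [9·7.119² + 14·7.825²]/23 = 57.1058
SE = √(s_p²·(1/10+1/15)) = 3.0851
t = (47.700−29.667)/3.0851 = 5.8454
df = 23
p-value (one-sided, H₁ greater) = 0.00000
At α=0.01: p < α → reject H₀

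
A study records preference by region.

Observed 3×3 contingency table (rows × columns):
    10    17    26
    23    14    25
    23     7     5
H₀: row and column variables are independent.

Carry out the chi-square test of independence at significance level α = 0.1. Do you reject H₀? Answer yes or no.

Row totals [53, 62, 35], col totals [56, 38, 56], n=150
χ² = (10−19.79)²/19.79 + (17−13.43)²/13.43 + (26−19.79)²/19.79 + (23−23.15)²/23.15 + (14−15.71)²/15.71 + (25−23.15)²/23.15 + (23−13.07)²/13.07 + (7−8.87)²/8.87 + (5−13.07)²/13.07 = 21.0017
df = 4
p-value (upper-tail) = 0.00032
At α=0.1: p < α → reject H₀

reject H₀: yes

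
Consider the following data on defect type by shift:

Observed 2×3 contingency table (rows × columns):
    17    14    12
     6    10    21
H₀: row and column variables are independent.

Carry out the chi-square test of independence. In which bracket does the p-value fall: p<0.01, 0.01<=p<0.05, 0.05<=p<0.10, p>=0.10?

p-value bracket: 0.01<=p<0.05

Row totals [43, 37], col totals [23, 24, 33], n=80
χ² = (17−12.36)²/12.36 + (14−12.90)²/12.90 + (12−17.74)²/17.74 + (6−10.64)²/10.64 + (10−11.10)²/11.10 + (21−15.26)²/15.26 = 7.9770
df = 2
p-value (upper-tail) = 0.01853
→ bracket: 0.01<=p<0.05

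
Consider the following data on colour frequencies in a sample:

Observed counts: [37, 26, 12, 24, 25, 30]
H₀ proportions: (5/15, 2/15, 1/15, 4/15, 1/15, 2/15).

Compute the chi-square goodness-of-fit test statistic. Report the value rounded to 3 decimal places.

n = 154; E_i = n·p_i = [51.33, 20.53, 10.27, 41.07, 10.27, 20.53]
χ² = (37−51.33)²/51.33 + (26−20.53)²/20.53 + (12−10.27)²/10.27 + (24−41.07)²/41.07 + (25−10.27)²/10.27 + (30−20.53)²/20.53 = 38.3506
df = 5

test statistic = 38.351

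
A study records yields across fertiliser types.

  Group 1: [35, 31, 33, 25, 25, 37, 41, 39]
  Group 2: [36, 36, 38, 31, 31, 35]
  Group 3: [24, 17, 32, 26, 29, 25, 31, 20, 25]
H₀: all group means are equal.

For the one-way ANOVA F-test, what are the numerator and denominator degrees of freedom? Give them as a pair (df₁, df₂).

k = 3 groups, N = 23 total
df = (k−1, N−k) = (3−1, 23−3) = (2, 20)

degrees of freedom = [2, 20]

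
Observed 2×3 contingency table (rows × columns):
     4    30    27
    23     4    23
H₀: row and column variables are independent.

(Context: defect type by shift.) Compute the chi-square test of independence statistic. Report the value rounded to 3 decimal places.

Row totals [61, 50], col totals [27, 34, 50], n=111
χ² = (4−14.84)²/14.84 + (30−18.68)²/18.68 + (27−27.48)²/27.48 + (23−12.16)²/12.16 + (4−15.32)²/15.32 + (23−22.52)²/22.52 = 32.8048
df = 2

test statistic = 32.805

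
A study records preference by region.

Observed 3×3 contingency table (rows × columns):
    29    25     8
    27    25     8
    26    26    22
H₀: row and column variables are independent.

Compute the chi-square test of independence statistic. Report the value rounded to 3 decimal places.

Row totals [62, 60, 74], col totals [82, 76, 38], n=196
χ² = (29−25.94)²/25.94 + (25−24.04)²/24.04 + (8−12.02)²/12.02 + (27−25.10)²/25.10 + (25−23.27)²/23.27 + (8−11.63)²/11.63 + (26−30.96)²/30.96 + (26−28.69)²/28.69 + (22−14.35)²/14.35 = 8.2811
df = 4

test statistic = 8.281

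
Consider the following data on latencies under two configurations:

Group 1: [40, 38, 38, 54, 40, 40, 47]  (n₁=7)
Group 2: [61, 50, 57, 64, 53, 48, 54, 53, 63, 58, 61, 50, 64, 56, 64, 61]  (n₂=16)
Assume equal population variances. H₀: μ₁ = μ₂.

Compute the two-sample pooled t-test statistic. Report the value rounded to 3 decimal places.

x̄₁=42.429, s₁=5.940, n₁=7
x̄₂=57.312, s₂=5.486, n₂=16
s_p² = [6·5.940² + 15·5.486²]/21 = 31.5787
SE = √(s_p²·(1/7+1/16)) = 2.5465
t = (42.429−57.312)/2.5465 = -5.8447
df = 21

test statistic = -5.845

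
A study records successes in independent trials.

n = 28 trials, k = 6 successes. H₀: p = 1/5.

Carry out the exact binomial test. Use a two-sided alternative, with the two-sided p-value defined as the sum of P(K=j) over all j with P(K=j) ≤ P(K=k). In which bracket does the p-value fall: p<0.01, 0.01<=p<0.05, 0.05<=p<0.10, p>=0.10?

p-value bracket: p>=0.10

Exact binomial: n=28, k=6, p₀=1/5=0.2000
P(X=j) = C(n,j)·p₀^j·(1−p₀)^(n−j); p = Σ P(X=j) over j with P(X=j) ≤ P(X=6)
p-value (two-sided) = 0.81435
→ bracket: p>=0.10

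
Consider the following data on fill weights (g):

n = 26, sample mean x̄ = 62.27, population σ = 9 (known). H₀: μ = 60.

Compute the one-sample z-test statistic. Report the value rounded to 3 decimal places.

test statistic = 1.286

SE = σ/√n = 9/√26 = 1.7650
z = (x̄−μ₀)/SE = (62.27−60)/1.7650 = 1.2861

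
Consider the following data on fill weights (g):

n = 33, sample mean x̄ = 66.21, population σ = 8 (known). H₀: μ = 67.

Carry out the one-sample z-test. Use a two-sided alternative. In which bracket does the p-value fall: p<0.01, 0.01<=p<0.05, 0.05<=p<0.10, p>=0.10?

p-value bracket: p>=0.10

SE = σ/√n = 8/√33 = 1.3926
z = (x̄−μ₀)/SE = (66.21−67)/1.3926 = -0.5673
p-value (two-sided) = 0.57053
→ bracket: p>=0.10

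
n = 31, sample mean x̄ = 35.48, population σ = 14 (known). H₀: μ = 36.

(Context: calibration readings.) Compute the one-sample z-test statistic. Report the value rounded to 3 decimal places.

test statistic = -0.207

SE = σ/√n = 14/√31 = 2.5145
z = (x̄−μ₀)/SE = (35.48−36)/2.5145 = -0.2068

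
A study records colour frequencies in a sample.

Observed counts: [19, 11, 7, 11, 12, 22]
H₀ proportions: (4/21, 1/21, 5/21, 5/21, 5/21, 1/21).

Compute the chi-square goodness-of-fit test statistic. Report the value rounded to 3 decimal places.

n = 82; E_i = n·p_i = [15.62, 3.90, 19.52, 19.52, 19.52, 3.90]
χ² = (19−15.62)²/15.62 + (11−3.90)²/3.90 + (7−19.52)²/19.52 + (11−19.52)²/19.52 + (12−19.52)²/19.52 + (22−3.90)²/3.90 = 112.1348
df = 5

test statistic = 112.135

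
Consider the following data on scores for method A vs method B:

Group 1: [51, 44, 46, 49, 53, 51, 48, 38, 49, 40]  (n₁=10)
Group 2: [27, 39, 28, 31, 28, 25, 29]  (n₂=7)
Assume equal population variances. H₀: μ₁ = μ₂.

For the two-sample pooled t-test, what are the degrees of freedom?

df = n₁ + n₂ − 2 = 10 + 7 − 2 = 15

degrees of freedom = 15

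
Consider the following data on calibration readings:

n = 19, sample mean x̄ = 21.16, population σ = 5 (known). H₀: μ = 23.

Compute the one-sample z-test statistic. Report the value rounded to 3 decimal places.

SE = σ/√n = 5/√19 = 1.1471
z = (x̄−μ₀)/SE = (21.16−23)/1.1471 = -1.6041

test statistic = -1.604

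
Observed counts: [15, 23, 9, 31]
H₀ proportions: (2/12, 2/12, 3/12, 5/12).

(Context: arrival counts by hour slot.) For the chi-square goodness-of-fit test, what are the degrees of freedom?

df = k − 1 = 4 − 1 = 3

degrees of freedom = 3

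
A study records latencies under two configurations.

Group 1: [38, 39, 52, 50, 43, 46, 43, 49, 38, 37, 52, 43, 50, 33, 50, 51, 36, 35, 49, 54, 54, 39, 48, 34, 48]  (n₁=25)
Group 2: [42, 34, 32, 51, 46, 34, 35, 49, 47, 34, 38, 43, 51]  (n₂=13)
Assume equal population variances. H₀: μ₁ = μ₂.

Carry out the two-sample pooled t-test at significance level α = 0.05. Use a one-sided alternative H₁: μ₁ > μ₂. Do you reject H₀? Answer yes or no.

reject H₀: no

x̄₁=44.440, s₁=6.789, n₁=25
x̄₂=41.231, s₂=7.085, n₂=13
s_p² = [24·6.789² + 12·7.085²]/36 = 47.4574
SE = √(s_p²·(1/25+1/13)) = 2.3556
t = (44.440−41.231)/2.3556 = 1.3624
df = 36
p-value (one-sided, H₁ greater) = 0.09077
At α=0.05: p ≥ α → fail to reject H₀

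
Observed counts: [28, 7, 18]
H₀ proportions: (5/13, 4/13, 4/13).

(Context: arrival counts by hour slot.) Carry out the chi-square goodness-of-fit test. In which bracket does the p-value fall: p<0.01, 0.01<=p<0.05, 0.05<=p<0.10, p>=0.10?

n = 53; E_i = n·p_i = [20.38, 16.31, 16.31]
χ² = (28−20.38)²/20.38 + (7−16.31)²/16.31 + (18−16.31)²/16.31 = 8.3330
df = 2
p-value (upper-tail) = 0.01551
→ bracket: 0.01<=p<0.05

p-value bracket: 0.01<=p<0.05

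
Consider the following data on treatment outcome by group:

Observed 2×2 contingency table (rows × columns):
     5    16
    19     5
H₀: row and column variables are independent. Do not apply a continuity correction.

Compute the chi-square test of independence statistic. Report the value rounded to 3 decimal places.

test statistic = 13.790

Row totals [21, 24], col totals [24, 21], n=45
χ² = (5−11.20)²/11.20 + (16−9.80)²/9.80 + (19−12.80)²/12.80 + (5−11.20)²/11.20 = 13.7899
df = 1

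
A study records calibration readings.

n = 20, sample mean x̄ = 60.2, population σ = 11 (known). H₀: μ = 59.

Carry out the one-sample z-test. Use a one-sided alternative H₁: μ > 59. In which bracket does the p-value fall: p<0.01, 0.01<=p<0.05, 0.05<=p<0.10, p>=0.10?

SE = σ/√n = 11/√20 = 2.4597
z = (x̄−μ₀)/SE = (60.2−59)/2.4597 = 0.4879
p-value (one-sided, H₁ greater) = 0.31282
→ bracket: p>=0.10

p-value bracket: p>=0.10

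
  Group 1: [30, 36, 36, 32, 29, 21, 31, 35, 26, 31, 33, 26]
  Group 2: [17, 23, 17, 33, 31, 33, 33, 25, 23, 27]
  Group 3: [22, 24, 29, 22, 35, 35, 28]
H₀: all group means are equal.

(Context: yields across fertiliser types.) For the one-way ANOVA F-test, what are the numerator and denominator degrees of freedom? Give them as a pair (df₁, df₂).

k = 3 groups, N = 29 total
df = (k−1, N−k) = (3−1, 29−3) = (2, 26)

degrees of freedom = [2, 26]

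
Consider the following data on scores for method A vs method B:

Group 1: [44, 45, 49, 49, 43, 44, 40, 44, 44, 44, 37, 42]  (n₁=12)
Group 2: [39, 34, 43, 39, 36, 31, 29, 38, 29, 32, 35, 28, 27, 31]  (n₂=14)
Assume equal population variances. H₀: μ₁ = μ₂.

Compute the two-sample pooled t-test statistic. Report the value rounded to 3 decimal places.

x̄₁=43.750, s₁=3.306, n₁=12
x̄₂=33.643, s₂=4.861, n₂=14
s_p² = [11·3.306² + 13·4.861²]/24 = 17.8110
SE = √(s_p²·(1/12+1/14)) = 1.6603
t = (43.750−33.643)/1.6603 = 6.0877
df = 24

test statistic = 6.088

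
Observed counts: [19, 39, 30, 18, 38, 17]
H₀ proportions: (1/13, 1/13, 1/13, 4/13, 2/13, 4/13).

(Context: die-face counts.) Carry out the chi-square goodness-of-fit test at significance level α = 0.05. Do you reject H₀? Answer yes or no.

n = 161; E_i = n·p_i = [12.38, 12.38, 12.38, 49.54, 24.77, 49.54]
χ² = (19−12.38)²/12.38 + (39−12.38)²/12.38 + (30−12.38)²/12.38 + (18−49.54)²/49.54 + (38−24.77)²/24.77 + (17−49.54)²/49.54 = 134.3059
df = 5
p-value (upper-tail) = 0.00000
At α=0.05: p < α → reject H₀

reject H₀: yes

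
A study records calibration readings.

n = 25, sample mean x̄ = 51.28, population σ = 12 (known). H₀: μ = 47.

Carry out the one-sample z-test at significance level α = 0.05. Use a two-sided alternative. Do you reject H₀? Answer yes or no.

reject H₀: no

SE = σ/√n = 12/√25 = 2.4000
z = (x̄−μ₀)/SE = (51.28−47)/2.4000 = 1.7833
p-value (two-sided) = 0.07453
At α=0.05: p ≥ α → fail to reject H₀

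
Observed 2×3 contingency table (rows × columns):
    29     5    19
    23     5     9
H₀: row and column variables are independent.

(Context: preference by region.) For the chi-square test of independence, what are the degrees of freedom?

df = (r−1)(c−1) = (2−1)·(3−1) = 2

degrees of freedom = 2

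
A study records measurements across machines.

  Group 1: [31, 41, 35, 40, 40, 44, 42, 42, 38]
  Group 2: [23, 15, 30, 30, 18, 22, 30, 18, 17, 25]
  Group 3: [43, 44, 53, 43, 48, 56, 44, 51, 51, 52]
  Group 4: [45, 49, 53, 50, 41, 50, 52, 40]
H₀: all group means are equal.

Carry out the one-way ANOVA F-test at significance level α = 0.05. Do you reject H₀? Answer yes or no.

Group means [39.22, 22.80, 48.50, 47.50], grand mean 39.081
SSB = Σnᵢ(x̄ᵢ−x̄)² = 4105.101; SSW = ΣΣ(x−x̄ᵢ)² = 803.656
MSB = 4105.101/3 = 1368.3671; MSW = 803.656/33 = 24.3532
F = MSB/MSW = 56.1884
df = (3, 33)
p-value (upper-tail) = 0.00000
At α=0.05: p < α → reject H₀

reject H₀: yes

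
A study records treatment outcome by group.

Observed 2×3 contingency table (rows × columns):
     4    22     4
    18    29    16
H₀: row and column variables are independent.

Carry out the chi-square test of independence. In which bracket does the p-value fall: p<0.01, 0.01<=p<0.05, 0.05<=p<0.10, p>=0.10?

p-value bracket: 0.01<=p<0.05

Row totals [30, 63], col totals [22, 51, 20], n=93
χ² = (4−7.10)²/7.10 + (22−16.45)²/16.45 + (4−6.45)²/6.45 + (18−14.90)²/14.90 + (29−34.55)²/34.55 + (16−13.55)²/13.55 = 6.1323
df = 2
p-value (upper-tail) = 0.04660
→ bracket: 0.01<=p<0.05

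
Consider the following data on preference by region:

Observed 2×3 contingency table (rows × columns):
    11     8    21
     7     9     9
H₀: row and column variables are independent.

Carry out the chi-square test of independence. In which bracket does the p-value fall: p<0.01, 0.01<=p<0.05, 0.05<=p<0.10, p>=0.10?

p-value bracket: p>=0.10

Row totals [40, 25], col totals [18, 17, 30], n=65
χ² = (11−11.08)²/11.08 + (8−10.46)²/10.46 + (21−18.46)²/18.46 + (7−6.92)²/6.92 + (9−6.54)²/6.54 + (9−11.54)²/11.54 = 2.4148
df = 2
p-value (upper-tail) = 0.29898
→ bracket: p>=0.10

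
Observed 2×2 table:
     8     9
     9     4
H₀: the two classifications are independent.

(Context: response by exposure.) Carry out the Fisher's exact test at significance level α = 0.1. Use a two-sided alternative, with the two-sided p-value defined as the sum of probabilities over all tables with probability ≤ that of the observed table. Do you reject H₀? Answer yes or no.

reject H₀: no

Margins: r₁=17, r₂=13, c₁=17, c₂=13, n=30
p_obs = C(17,8)·C(13,9)/C(30,17); sum pmf over tables with pmf ≤ p_obs
p-value (two-sided) = 0.28276
At α=0.1: p ≥ α → fail to reject H₀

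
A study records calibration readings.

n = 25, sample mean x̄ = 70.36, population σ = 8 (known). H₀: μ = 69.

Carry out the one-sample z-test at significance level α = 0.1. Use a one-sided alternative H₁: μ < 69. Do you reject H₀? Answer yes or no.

reject H₀: no

SE = σ/√n = 8/√25 = 1.6000
z = (x̄−μ₀)/SE = (70.36−69)/1.6000 = 0.8500
p-value (one-sided, H₁ less) = 0.80234
At α=0.1: p ≥ α → fail to reject H₀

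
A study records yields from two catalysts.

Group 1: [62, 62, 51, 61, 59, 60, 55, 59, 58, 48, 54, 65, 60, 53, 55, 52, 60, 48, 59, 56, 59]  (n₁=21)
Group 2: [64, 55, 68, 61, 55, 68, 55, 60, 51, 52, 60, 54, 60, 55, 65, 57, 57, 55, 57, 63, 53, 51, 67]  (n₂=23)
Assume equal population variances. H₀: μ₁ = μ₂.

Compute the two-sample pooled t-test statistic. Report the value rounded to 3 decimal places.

x̄₁=56.952, s₁=4.642, n₁=21
x̄₂=58.391, s₂=5.358, n₂=23
s_p² = [20·4.642² + 22·5.358²]/42 = 25.2960
SE = √(s_p²·(1/21+1/23)) = 1.5180
t = (56.952−58.391)/1.5180 = -0.9479
df = 42

test statistic = -0.948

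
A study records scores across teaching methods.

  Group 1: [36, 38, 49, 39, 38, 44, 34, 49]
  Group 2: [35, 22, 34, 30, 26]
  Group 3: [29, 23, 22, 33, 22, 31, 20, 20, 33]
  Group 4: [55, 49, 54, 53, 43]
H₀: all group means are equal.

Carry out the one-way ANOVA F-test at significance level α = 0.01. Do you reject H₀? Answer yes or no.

reject H₀: yes

Group means [40.88, 29.40, 25.89, 50.80], grand mean 35.593
SSB = Σnᵢ(x̄ᵢ−x̄)² = 2418.755; SSW = ΣΣ(x−x̄ᵢ)² = 693.764
MSB = 2418.755/3 = 806.2515; MSW = 693.764/23 = 30.1636
F = MSB/MSW = 26.7292
df = (3, 23)
p-value (upper-tail) = 0.00000
At α=0.01: p < α → reject H₀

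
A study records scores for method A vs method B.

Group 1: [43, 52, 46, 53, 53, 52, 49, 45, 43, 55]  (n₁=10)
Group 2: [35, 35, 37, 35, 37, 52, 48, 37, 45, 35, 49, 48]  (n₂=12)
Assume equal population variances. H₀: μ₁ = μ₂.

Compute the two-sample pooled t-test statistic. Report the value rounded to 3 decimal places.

test statistic = 3.226

x̄₁=49.100, s₁=4.508, n₁=10
x̄₂=41.083, s₂=6.680, n₂=12
s_p² = [9·4.508² + 11·6.680²]/20 = 33.6908
SE = √(s_p²·(1/10+1/12)) = 2.4853
t = (49.100−41.083)/2.4853 = 3.2256
df = 20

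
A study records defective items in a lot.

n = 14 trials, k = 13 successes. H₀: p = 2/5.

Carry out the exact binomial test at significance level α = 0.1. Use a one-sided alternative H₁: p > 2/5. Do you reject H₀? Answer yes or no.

Exact binomial: n=14, k=13, p₀=2/5=0.4000
P(X≥13) from Σ C(n,i)·p₀^i·(1−p₀)^(n−i)
p-value (one-sided, H₁ greater) = 0.00006
At α=0.1: p < α → reject H₀

reject H₀: yes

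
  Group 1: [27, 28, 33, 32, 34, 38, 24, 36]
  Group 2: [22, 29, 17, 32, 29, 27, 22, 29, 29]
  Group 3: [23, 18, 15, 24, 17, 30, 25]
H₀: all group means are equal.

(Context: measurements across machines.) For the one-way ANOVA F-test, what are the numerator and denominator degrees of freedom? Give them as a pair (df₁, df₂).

degrees of freedom = [2, 21]

k = 3 groups, N = 24 total
df = (k−1, N−k) = (3−1, 24−3) = (2, 21)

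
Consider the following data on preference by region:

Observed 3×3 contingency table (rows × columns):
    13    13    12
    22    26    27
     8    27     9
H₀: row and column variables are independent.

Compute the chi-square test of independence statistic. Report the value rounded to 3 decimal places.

Row totals [38, 75, 44], col totals [43, 66, 48], n=157
χ² = (13−10.41)²/10.41 + (13−15.97)²/15.97 + (12−11.62)²/11.62 + (22−20.54)²/20.54 + (26−31.53)²/31.53 + (27−22.93)²/22.93 + (8−12.05)²/12.05 + (27−18.50)²/18.50 + (9−13.45)²/13.45 = 9.7519
df = 4

test statistic = 9.752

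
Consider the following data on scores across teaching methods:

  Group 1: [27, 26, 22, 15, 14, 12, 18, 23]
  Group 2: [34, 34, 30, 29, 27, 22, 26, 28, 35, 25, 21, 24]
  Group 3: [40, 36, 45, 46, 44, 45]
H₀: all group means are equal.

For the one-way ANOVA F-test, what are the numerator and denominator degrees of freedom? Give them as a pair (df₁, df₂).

k = 3 groups, N = 26 total
df = (k−1, N−k) = (3−1, 26−3) = (2, 23)

degrees of freedom = [2, 23]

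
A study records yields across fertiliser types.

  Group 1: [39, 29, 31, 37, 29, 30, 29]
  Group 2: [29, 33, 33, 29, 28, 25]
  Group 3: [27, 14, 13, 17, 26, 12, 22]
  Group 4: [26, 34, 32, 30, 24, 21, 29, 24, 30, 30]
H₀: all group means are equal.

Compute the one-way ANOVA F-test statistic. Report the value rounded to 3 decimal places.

test statistic = 11.304

Group means [32.00, 29.50, 18.71, 28.00], grand mean 27.067
SSB = Σnᵢ(x̄ᵢ−x̄)² = 702.938; SSW = ΣΣ(x−x̄ᵢ)² = 538.929
MSB = 702.938/3 = 234.3127; MSW = 538.929/26 = 20.7280
F = MSB/MSW = 11.3042
df = (3, 26)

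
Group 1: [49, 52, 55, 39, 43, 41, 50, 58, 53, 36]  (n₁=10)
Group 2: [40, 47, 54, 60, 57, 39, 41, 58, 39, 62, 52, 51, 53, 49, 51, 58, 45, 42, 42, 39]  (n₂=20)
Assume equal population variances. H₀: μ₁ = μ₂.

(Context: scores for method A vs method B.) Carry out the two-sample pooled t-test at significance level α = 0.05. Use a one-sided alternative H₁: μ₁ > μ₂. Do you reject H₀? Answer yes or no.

x̄₁=47.600, s₁=7.397, n₁=10
x̄₂=48.950, s₂=7.736, n₂=20
s_p² = [9·7.397² + 19·7.736²]/28 = 58.1911
SE = √(s_p²·(1/10+1/20)) = 2.9544
t = (47.600−48.950)/2.9544 = -0.4569
df = 28
p-value (one-sided, H₁ greater) = 0.67438
At α=0.05: p ≥ α → fail to reject H₀

reject H₀: no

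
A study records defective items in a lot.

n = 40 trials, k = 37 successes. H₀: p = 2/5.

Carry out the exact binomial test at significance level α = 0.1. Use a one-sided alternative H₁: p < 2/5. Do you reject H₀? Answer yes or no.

Exact binomial: n=40, k=37, p₀=2/5=0.4000
P(X≤37) from Σ C(n,i)·p₀^i·(1−p₀)^(n−i)
p-value (one-sided, H₁ less) = 1.00000
At α=0.1: p ≥ α → fail to reject H₀

reject H₀: no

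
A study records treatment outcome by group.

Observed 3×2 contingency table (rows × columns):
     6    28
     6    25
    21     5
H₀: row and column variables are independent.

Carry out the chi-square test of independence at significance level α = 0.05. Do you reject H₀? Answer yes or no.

reject H₀: yes

Row totals [34, 31, 26], col totals [33, 58], n=91
χ² = (6−12.33)²/12.33 + (28−21.67)²/21.67 + (6−11.24)²/11.24 + (25−19.76)²/19.76 + (21−9.43)²/9.43 + (5−16.57)²/16.57 = 31.2143
df = 2
p-value (upper-tail) = 0.00000
At α=0.05: p < α → reject H₀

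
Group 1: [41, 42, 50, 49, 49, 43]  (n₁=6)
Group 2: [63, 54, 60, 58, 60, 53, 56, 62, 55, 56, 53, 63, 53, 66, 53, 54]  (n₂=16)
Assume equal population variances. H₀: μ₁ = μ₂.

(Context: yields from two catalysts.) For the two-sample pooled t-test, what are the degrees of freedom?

df = n₁ + n₂ − 2 = 6 + 16 − 2 = 20

degrees of freedom = 20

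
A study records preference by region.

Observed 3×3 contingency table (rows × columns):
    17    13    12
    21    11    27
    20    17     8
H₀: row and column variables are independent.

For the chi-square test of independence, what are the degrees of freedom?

df = (r−1)(c−1) = (3−1)·(3−1) = 4

degrees of freedom = 4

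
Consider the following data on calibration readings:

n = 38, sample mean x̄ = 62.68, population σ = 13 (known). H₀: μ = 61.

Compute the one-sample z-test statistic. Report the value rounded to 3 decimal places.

SE = σ/√n = 13/√38 = 2.1089
z = (x̄−μ₀)/SE = (62.68−61)/2.1089 = 0.7966

test statistic = 0.797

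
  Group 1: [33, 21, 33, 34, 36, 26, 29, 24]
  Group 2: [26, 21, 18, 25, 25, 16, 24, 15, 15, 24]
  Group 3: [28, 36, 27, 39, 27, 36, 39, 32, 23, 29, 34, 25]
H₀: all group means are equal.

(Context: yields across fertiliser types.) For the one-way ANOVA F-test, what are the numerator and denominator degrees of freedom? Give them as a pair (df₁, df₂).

k = 3 groups, N = 30 total
df = (k−1, N−k) = (3−1, 30−3) = (2, 27)

degrees of freedom = [2, 27]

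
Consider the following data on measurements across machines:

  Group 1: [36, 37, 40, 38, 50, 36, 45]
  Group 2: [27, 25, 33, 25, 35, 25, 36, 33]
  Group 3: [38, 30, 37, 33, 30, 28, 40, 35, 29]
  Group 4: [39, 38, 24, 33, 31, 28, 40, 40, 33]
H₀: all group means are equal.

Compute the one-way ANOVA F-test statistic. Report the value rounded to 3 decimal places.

Group means [40.29, 29.88, 33.33, 34.00], grand mean 34.152
SSB = Σnᵢ(x̄ᵢ−x̄)² = 415.939; SSW = ΣΣ(x−x̄ᵢ)² = 744.304
MSB = 415.939/3 = 138.6463; MSW = 744.304/29 = 25.6656
F = MSB/MSW = 5.4020
df = (3, 29)

test statistic = 5.402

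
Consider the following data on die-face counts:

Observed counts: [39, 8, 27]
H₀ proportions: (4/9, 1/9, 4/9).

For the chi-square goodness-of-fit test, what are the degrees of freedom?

degrees of freedom = 2

df = k − 1 = 3 − 1 = 2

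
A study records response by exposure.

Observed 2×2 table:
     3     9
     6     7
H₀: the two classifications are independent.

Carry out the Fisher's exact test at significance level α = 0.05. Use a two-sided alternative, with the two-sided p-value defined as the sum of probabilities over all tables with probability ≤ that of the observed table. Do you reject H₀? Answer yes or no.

reject H₀: no

Margins: r₁=12, r₂=13, c₁=9, c₂=16, n=25
p_obs = C(12,3)·C(13,6)/C(25,9); sum pmf over tables with pmf ≤ p_obs
p-value (two-sided) = 0.41098
At α=0.05: p ≥ α → fail to reject H₀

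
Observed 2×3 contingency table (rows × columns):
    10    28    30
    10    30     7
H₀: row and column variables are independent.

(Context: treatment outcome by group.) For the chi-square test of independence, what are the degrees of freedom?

degrees of freedom = 2

df = (r−1)(c−1) = (2−1)·(3−1) = 2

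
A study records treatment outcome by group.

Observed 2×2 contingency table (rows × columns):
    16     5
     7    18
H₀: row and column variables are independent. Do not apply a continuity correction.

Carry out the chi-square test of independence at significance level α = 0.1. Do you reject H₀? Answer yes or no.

Row totals [21, 25], col totals [23, 23], n=46
χ² = (16−10.50)²/10.50 + (5−10.50)²/10.50 + (7−12.50)²/12.50 + (18−12.50)²/12.50 = 10.6019
df = 1
p-value (upper-tail) = 0.00113
At α=0.1: p < α → reject H₀

reject H₀: yes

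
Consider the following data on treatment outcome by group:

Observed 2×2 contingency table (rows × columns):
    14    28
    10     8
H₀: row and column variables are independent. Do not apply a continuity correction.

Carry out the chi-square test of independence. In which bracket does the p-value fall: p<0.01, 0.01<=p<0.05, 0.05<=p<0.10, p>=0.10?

p-value bracket: p>=0.10

Row totals [42, 18], col totals [24, 36], n=60
χ² = (14−16.80)²/16.80 + (28−25.20)²/25.20 + (10−7.20)²/7.20 + (8−10.80)²/10.80 = 2.5926
df = 1
p-value (upper-tail) = 0.10736
→ bracket: p>=0.10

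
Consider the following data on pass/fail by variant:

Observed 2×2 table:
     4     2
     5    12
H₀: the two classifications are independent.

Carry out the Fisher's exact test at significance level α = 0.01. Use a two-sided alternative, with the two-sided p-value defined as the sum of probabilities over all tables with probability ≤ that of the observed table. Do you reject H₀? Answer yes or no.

reject H₀: no

Margins: r₁=6, r₂=17, c₁=9, c₂=14, n=23
p_obs = C(6,4)·C(17,5)/C(23,9); sum pmf over tables with pmf ≤ p_obs
p-value (two-sided) = 0.16164
At α=0.01: p ≥ α → fail to reject H₀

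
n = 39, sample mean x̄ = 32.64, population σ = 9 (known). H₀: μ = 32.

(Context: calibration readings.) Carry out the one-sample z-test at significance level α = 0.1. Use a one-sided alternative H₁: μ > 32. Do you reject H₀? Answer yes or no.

reject H₀: no

SE = σ/√n = 9/√39 = 1.4412
z = (x̄−μ₀)/SE = (32.64−32)/1.4412 = 0.4441
p-value (one-sided, H₁ greater) = 0.32849
At α=0.1: p ≥ α → fail to reject H₀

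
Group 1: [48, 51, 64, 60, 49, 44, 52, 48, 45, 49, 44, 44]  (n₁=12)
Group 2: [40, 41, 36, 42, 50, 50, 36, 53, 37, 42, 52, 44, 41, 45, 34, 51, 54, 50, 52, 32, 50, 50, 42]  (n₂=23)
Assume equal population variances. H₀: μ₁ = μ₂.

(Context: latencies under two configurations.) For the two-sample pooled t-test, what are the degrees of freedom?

degrees of freedom = 33

df = n₁ + n₂ − 2 = 12 + 23 − 2 = 33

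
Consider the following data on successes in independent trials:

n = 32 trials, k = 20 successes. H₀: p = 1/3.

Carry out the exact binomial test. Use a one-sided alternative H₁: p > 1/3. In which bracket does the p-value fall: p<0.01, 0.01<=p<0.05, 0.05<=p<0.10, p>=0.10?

Exact binomial: n=32, k=20, p₀=1/3=0.3333
P(X≥20) from Σ C(n,i)·p₀^i·(1−p₀)^(n−i)
p-value (one-sided, H₁ greater) = 0.00069
→ bracket: p<0.01

p-value bracket: p<0.01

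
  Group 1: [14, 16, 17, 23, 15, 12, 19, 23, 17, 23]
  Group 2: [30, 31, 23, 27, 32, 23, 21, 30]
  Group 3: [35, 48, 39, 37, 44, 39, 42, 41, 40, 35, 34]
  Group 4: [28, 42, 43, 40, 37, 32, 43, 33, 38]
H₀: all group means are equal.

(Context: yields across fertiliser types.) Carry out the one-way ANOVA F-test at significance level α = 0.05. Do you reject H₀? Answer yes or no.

Group means [17.90, 27.12, 39.45, 37.33], grand mean 30.684
SSB = Σnᵢ(x̄ᵢ−x̄)² = 2979.708; SSW = ΣΣ(x−x̄ᵢ)² = 676.502
MSB = 2979.708/3 = 993.2361; MSW = 676.502/34 = 19.8971
F = MSB/MSW = 49.9186
df = (3, 34)
p-value (upper-tail) = 0.00000
At α=0.05: p < α → reject H₀

reject H₀: yes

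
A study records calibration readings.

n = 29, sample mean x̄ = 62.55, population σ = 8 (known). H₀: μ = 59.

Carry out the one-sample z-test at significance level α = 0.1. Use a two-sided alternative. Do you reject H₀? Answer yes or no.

SE = σ/√n = 8/√29 = 1.4856
z = (x̄−μ₀)/SE = (62.55−59)/1.4856 = 2.3897
p-value (two-sided) = 0.01686
At α=0.1: p < α → reject H₀

reject H₀: yes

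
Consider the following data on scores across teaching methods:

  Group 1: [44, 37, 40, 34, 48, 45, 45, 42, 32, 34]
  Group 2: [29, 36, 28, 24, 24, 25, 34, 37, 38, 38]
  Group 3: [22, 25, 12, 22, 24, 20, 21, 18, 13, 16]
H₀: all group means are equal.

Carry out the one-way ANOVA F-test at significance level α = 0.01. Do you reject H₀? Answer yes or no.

reject H₀: yes

Group means [40.10, 31.30, 19.30], grand mean 30.233
SSB = Σnᵢ(x̄ᵢ−x̄)² = 2180.267; SSW = ΣΣ(x−x̄ᵢ)² = 771.100
MSB = 2180.267/2 = 1090.1333; MSW = 771.100/27 = 28.5593
F = MSB/MSW = 38.1709
df = (2, 27)
p-value (upper-tail) = 0.00000
At α=0.01: p < α → reject H₀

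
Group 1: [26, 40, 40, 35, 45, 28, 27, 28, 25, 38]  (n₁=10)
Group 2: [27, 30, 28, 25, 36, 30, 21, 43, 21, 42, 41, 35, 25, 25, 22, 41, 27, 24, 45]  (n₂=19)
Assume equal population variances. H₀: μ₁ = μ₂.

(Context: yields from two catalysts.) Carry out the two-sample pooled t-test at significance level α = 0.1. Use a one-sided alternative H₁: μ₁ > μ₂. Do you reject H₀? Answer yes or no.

reject H₀: no

x̄₁=33.200, s₁=7.223, n₁=10
x̄₂=30.947, s₂=8.107, n₂=19
s_p² = [9·7.223² + 18·8.107²]/27 = 61.2055
SE = √(s_p²·(1/10+1/19)) = 3.0564
t = (33.200−30.947)/3.0564 = 0.7370
df = 27
p-value (one-sided, H₁ greater) = 0.23374
At α=0.1: p ≥ α → fail to reject H₀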